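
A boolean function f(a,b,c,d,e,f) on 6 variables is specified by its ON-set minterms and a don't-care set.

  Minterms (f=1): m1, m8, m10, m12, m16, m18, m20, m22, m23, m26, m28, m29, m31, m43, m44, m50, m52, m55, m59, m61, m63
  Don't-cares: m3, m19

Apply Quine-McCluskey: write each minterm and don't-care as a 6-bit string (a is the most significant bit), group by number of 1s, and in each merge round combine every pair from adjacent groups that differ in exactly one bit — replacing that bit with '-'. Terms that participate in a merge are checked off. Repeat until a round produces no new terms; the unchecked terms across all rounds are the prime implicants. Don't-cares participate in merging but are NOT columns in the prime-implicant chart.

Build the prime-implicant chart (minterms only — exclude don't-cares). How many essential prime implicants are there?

[col 0] 000001*, 000011*, 001000*, 001010*, 001100*, 010000*, 010010*, 010011*, 010100*, 010110*, 010111*, 011010*, 011100*, 011101*, 011111*, 101011*, 101100*, 110010*, 110100*, 110111*, 111011*, 111101*, 111111*
[col 1] -01100, -10010, -10100, -10111*, -11101*, -11111*, 0-0011, 0-1010, 0-1100, 0000-1, 001-00, 0010-0, 01-010, 01-100, 01-111*, 010-00*, 010-10*, 010-11*, 0100-0*, 01001-*, 0101-0*, 01011-*, 0111-1*, 01110-, 1-1011, 11-111*, 111-11, 1111-1*
[col 2] -1-111, -111-1, 010--0, 010-1-
Prime implicants: -01100, -1-111, -10010, -10100, -111-1, 0-0011, 0-1010, 0-1100, 0000-1, 001-00, 0010-0, 01-010, 01-100, 010--0, 010-1-, 01110-, 1-1011, 111-11
PI chart (minterm → PIs covering it):
  1 | 0000-1  (sole → essential)
  8 | 001-00,0010-0
  10 | 0-1010,0010-0
  12 | -01100,0-1100,001-00
  16 | 010--0  (sole → essential)
  18 | -10010,01-010,010--0,010-1-
  20 | -10100,01-100,010--0
  22 | 010--0,010-1-
  23 | -1-111,010-1-
  26 | 0-1010,01-010
  28 | 0-1100,01-100,01110-
  29 | -111-1,01110-
  31 | -1-111,-111-1
  43 | 1-1011  (sole → essential)
  44 | -01100  (sole → essential)
  50 | -10010  (sole → essential)
  52 | -10100  (sole → essential)
  55 | -1-111  (sole → essential)
  59 | 1-1011,111-11
  61 | -111-1  (sole → essential)
  63 | -1-111,-111-1,111-11
Essential prime implicants: -01100, -1-111, -10010, -10100, -111-1, 0000-1, 010--0, 1-1011

8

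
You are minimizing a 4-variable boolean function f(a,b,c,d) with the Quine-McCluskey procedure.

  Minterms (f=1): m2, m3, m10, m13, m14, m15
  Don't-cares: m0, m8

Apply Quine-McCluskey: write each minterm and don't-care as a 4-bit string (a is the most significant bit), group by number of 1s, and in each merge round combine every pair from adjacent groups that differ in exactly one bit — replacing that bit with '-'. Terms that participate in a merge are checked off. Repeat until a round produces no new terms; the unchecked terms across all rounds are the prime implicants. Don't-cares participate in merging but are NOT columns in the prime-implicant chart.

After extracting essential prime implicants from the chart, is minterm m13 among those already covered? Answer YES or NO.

size-2^0 implicants → 0000(✓)  0010(✓)  0011(✓)  1000(✓)  1010(✓)  1101(✓)  1110(✓)  1111(✓)
size-2^1 implicants → -000(✓)  -010(✓)  00-0(✓)  001-  1-10  10-0(✓)  11-1  111-
size-2^2 implicants → -0-0
Unchecked terms (primes): -0-0, 001-, 1-10, 11-1, 111-
Minterm coverage:
  m2 ⊆ -0-0,001-
  m3 ⊆ 001- [E]
  m10 ⊆ -0-0,1-10
  m13 ⊆ 11-1 [E]
  m14 ⊆ 1-10,111-
  m15 ⊆ 11-1,111-
E = {001-, 11-1}

YES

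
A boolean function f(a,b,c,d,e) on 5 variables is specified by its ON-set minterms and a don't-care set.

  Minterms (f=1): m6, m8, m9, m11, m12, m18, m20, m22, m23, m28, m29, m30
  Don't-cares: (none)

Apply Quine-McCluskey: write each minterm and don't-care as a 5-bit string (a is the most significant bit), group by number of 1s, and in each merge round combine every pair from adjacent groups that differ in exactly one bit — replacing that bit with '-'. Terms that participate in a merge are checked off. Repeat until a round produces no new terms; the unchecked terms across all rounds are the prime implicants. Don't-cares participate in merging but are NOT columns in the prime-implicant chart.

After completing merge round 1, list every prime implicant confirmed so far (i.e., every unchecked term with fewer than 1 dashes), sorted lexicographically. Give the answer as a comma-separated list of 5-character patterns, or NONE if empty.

NONE

Round 0: 00110✓ 01000✓ 01001✓ 01011✓ 01100✓ 10010✓ 10100✓ 10110✓ 10111✓ 11100✓ 11101✓ 11110✓
Round 1: -0110 -1100 01-00 010-1 0100- 1-100✓ 1-110✓ 10-10 101-0✓ 1011- 111-0✓ 1110-
Round 2: 1-1-0
PIs = {-0110, -1100, 01-00, 010-1, 0100-, 1-1-0, 10-10, 1011-, 1110-}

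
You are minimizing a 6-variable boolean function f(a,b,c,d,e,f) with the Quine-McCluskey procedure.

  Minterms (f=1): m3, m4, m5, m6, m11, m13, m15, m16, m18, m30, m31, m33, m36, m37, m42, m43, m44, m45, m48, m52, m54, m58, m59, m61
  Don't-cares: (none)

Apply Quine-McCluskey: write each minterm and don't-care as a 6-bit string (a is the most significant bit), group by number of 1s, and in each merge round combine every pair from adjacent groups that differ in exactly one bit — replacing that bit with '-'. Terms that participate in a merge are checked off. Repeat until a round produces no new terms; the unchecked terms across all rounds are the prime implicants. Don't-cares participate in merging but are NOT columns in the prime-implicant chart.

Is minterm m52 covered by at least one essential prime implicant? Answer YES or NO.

YES

Round 0: 000011✓ 000100✓ 000101✓ 000110✓ 001011✓ 001101✓ 001111✓ 010000✓ 010010✓ 011110✓ 011111✓ 100001✓ 100100✓ 100101✓ 101010✓ 101011✓ 101100✓ 101101✓ 110000✓ 110100✓ 110110✓ 111010✓ 111011✓ 111101✓
Round 1: -00100✓ -00101✓ -01011 -01101✓ -10000 0-1111 00-011 00-101✓ 0001-0 00010-✓ 001-11 0011-1 0100-0 01111- 1-0100 1-1010✓ 1-1011✓ 1-1101 10-100✓ 10-101✓ 100-01 10010-✓ 10101-✓ 10110-✓ 110-00 1101-0 11101-✓
Round 2: -0-101 -0010- 1-101- 10-10-
PIs = {-0-101, -0010-, -01011, -10000, 0-1111, 00-011, 0001-0, 001-11, 0011-1, 0100-0, 01111-, 1-0100, 1-101-, 1-1101, 10-10-, 100-01, 110-00, 1101-0}
Coverage chart:
  m3: 00-011 ←essential
  m4: -0010-,0001-0
  m5: -0-101,-0010-
  m6: 0001-0 ←essential
  m11: -01011,00-011,001-11
  m13: -0-101,0011-1
  m15: 0-1111,001-11,0011-1
  m16: -10000,0100-0
  m18: 0100-0 ←essential
  m30: 01111- ←essential
  m31: 0-1111,01111-
  m33: 100-01 ←essential
  m36: -0010-,1-0100,10-10-
  m37: -0-101,-0010-,10-10-,100-01
  m42: 1-101- ←essential
  m43: -01011,1-101-
  m44: 10-10- ←essential
  m45: -0-101,1-1101,10-10-
  m48: -10000,110-00
  m52: 1-0100,110-00,1101-0
  m54: 1101-0 ←essential
  m58: 1-101- ←essential
  m59: 1-101- ←essential
  m61: 1-1101 ←essential
Essential: 00-011, 0001-0, 0100-0, 01111-, 1-101-, 1-1101, 10-10-, 100-01, 1101-0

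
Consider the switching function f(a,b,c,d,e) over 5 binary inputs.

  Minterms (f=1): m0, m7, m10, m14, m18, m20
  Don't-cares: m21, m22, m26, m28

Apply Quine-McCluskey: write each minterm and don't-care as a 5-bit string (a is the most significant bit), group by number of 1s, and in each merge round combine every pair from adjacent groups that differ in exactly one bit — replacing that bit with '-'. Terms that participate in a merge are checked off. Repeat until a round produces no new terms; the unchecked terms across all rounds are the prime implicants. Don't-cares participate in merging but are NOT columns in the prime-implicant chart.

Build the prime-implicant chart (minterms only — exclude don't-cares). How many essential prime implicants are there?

3

[col 0] 00000, 00111, 01010*, 01110*, 10010*, 10100*, 10101*, 10110*, 11010*, 11100*
[col 1] -1010, 01-10, 1-010, 1-100, 10-10, 101-0, 1010-
Prime implicants: -1010, 00000, 00111, 01-10, 1-010, 1-100, 10-10, 101-0, 1010-
PI chart (minterm → PIs covering it):
  0 | 00000  (sole → essential)
  7 | 00111  (sole → essential)
  10 | -1010,01-10
  14 | 01-10  (sole → essential)
  18 | 1-010,10-10
  20 | 1-100,101-0,1010-
Essential prime implicants: 00000, 00111, 01-10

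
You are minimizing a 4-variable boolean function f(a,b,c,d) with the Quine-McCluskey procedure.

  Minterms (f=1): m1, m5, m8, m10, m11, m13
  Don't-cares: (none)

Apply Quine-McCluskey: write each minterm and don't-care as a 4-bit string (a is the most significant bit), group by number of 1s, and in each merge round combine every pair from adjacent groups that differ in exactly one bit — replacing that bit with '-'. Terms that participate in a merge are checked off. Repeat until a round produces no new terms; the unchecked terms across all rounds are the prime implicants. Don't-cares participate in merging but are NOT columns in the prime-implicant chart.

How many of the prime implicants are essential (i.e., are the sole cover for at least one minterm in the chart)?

4

size-2^0 implicants → 0001(✓)  0101(✓)  1000(✓)  1010(✓)  1011(✓)  1101(✓)
size-2^1 implicants → -101  0-01  10-0  101-
Unchecked terms (primes): -101, 0-01, 10-0, 101-
Minterm coverage:
  m1 ⊆ 0-01 [E]
  m5 ⊆ -101,0-01
  m8 ⊆ 10-0 [E]
  m10 ⊆ 10-0,101-
  m11 ⊆ 101- [E]
  m13 ⊆ -101 [E]
E = {-101, 0-01, 10-0, 101-}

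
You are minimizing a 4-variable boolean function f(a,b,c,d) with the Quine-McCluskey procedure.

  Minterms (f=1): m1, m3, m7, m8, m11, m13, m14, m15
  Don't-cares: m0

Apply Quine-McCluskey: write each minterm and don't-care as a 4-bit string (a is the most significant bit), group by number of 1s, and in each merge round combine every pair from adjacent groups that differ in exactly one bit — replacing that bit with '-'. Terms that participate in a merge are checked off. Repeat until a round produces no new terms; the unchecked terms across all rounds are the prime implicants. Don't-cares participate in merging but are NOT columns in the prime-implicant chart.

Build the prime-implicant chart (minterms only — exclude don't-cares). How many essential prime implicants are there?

Round 0: 0000✓ 0001✓ 0011✓ 0111✓ 1000✓ 1011✓ 1101✓ 1110✓ 1111✓
Round 1: -000 -011✓ -111✓ 0-11✓ 00-1 000- 1-11✓ 11-1 111-
Round 2: --11
PIs = {--11, -000, 00-1, 000-, 11-1, 111-}
Coverage chart:
  m1: 00-1,000-
  m3: --11,00-1
  m7: --11 ←essential
  m8: -000 ←essential
  m11: --11 ←essential
  m13: 11-1 ←essential
  m14: 111- ←essential
  m15: --11,11-1,111-
Essential: --11, -000, 11-1, 111-

4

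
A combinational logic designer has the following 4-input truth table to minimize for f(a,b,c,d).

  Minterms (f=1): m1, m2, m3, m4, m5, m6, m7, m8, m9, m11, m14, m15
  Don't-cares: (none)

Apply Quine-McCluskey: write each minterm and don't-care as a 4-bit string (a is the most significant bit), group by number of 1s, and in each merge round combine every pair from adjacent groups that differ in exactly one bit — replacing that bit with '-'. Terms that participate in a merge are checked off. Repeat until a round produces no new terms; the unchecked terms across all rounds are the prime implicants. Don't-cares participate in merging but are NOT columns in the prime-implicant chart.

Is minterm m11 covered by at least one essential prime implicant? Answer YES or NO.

NO

[col 0] 0001*, 0010*, 0011*, 0100*, 0101*, 0110*, 0111*, 1000*, 1001*, 1011*, 1110*, 1111*
[col 1] -001*, -011*, -110*, -111*, 0-01*, 0-10*, 0-11*, 00-1*, 001-*, 01-0*, 01-1*, 010-*, 011-*, 1-11*, 10-1*, 100-, 111-*
[col 2] --11, -0-1, -11-, 0--1, 0-1-, 01--
Prime implicants: --11, -0-1, -11-, 0--1, 0-1-, 01--, 100-
PI chart (minterm → PIs covering it):
  1 | -0-1,0--1
  2 | 0-1-  (sole → essential)
  3 | --11,-0-1,0--1,0-1-
  4 | 01--  (sole → essential)
  5 | 0--1,01--
  6 | -11-,0-1-,01--
  7 | --11,-11-,0--1,0-1-,01--
  8 | 100-  (sole → essential)
  9 | -0-1,100-
  11 | --11,-0-1
  14 | -11-  (sole → essential)
  15 | --11,-11-
Essential prime implicants: -11-, 0-1-, 01--, 100-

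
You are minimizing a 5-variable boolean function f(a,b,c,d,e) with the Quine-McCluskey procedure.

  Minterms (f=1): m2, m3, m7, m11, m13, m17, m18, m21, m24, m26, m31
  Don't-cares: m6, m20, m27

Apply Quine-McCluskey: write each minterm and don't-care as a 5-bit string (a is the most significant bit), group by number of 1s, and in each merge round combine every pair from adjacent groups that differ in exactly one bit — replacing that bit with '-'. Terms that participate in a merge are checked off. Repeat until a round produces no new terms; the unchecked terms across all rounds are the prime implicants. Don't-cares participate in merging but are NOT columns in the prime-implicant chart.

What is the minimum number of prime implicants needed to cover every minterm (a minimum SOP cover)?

[col 0] 00010*, 00011*, 00110*, 00111*, 01011*, 01101, 10001*, 10010*, 10100*, 10101*, 11000*, 11010*, 11011*, 11111*
[col 1] -0010, -1011, 0-011, 00-10*, 00-11*, 0001-*, 0011-*, 1-010, 10-01, 1010-, 11-11, 110-0, 1101-
[col 2] 00-1-
Prime implicants: -0010, -1011, 0-011, 00-1-, 01101, 1-010, 10-01, 1010-, 11-11, 110-0, 1101-
PI chart (minterm → PIs covering it):
  2 | -0010,00-1-
  3 | 0-011,00-1-
  7 | 00-1-  (sole → essential)
  11 | -1011,0-011
  13 | 01101  (sole → essential)
  17 | 10-01  (sole → essential)
  18 | -0010,1-010
  21 | 10-01,1010-
  24 | 110-0  (sole → essential)
  26 | 1-010,110-0,1101-
  31 | 11-11  (sole → essential)
Essential prime implicants: 00-1-, 01101, 10-01, 11-11, 110-0
Petrick residual → -0010, -1011
Minimum SOP uses 7 PIs: b'c'de' + bc'de + a'b'd + a'bcd'e + ab'd'e + abde + abc'e'

7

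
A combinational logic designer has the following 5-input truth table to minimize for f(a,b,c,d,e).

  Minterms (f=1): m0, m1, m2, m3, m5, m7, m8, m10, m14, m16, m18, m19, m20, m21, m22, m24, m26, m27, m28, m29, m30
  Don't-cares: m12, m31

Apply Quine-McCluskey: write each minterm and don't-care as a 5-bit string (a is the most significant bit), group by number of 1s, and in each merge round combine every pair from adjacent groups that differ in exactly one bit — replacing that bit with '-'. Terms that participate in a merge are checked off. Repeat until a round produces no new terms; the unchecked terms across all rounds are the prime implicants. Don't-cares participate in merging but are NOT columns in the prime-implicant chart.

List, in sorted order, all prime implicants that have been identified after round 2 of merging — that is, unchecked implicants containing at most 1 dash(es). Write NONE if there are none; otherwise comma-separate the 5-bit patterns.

size-2^0 implicants → 00000(✓)  00001(✓)  00010(✓)  00011(✓)  00101(✓)  00111(✓)  01000(✓)  01010(✓)  01100(✓)  01110(✓)  10000(✓)  10010(✓)  10011(✓)  10100(✓)  10101(✓)  10110(✓)  11000(✓)  11010(✓)  11011(✓)  11100(✓)  11101(✓)  11110(✓)  11111(✓)
size-2^1 implicants → -0000(✓)  -0010(✓)  -0011(✓)  -0101  -1000(✓)  -1010(✓)  -1100(✓)  -1110(✓)  0-000(✓)  0-010(✓)  00-01(✓)  00-11(✓)  000-0(✓)  000-1(✓)  0000-(✓)  0001-(✓)  001-1(✓)  01-00(✓)  01-10(✓)  010-0(✓)  011-0(✓)  1-000(✓)  1-010(✓)  1-011(✓)  1-100(✓)  1-101(✓)  1-110(✓)  10-00(✓)  10-10(✓)  100-0(✓)  1001-(✓)  101-0(✓)  1010-(✓)  11-00(✓)  11-10(✓)  11-11(✓)  110-0(✓)  1101-(✓)  111-0(✓)  111-1(✓)  1110-(✓)  1111-(✓)
size-2^2 implicants → --000(✓)  --010(✓)  -00-0(✓)  -001-  -1-00(✓)  -1-10(✓)  -10-0(✓)  -11-0(✓)  0-0-0(✓)  00--1  000--  01--0(✓)  1--00(✓)  1--10(✓)  1-0-0(✓)  1-01-  1-1-0(✓)  1-10-  10--0(✓)  11--0(✓)  11-1-  111--
size-2^3 implicants → --0-0  -1--0  1---0
Unchecked terms (primes): --0-0, -001-, -0101, -1--0, 00--1, 000--, 1---0, 1-01-, 1-10-, 11-1-, 111--

-0101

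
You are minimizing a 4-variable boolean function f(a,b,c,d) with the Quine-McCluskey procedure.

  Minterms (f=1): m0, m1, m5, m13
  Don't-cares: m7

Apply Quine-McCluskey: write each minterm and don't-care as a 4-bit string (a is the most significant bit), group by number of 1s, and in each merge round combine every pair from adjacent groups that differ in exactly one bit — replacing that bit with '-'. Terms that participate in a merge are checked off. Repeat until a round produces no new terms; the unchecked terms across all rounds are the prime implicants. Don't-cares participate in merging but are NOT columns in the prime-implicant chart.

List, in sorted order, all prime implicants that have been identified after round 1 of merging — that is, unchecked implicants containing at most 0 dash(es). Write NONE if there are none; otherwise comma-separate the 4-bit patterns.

NONE

[col 0] 0000*, 0001*, 0101*, 0111*, 1101*
[col 1] -101, 0-01, 000-, 01-1
Prime implicants: -101, 0-01, 000-, 01-1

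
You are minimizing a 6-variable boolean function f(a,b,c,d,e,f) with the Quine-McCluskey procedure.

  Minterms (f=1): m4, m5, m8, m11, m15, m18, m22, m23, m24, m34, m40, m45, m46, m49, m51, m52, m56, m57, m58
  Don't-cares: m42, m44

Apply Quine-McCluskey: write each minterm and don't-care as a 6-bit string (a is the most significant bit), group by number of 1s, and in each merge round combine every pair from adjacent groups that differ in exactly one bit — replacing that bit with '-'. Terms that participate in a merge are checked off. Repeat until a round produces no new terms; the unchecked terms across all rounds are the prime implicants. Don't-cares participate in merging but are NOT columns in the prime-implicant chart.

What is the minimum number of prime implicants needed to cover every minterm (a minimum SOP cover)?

12

size-2^0 implicants → 000100(✓)  000101(✓)  001000(✓)  001011(✓)  001111(✓)  010010(✓)  010110(✓)  010111(✓)  011000(✓)  100010(✓)  101000(✓)  101010(✓)  101100(✓)  101101(✓)  101110(✓)  110001(✓)  110011(✓)  110100  111000(✓)  111001(✓)  111010(✓)
size-2^1 implicants → -01000(✓)  -11000(✓)  0-1000(✓)  00010-  001-11  010-10  01011-  1-1000(✓)  1-1010(✓)  10-010  101-00(✓)  101-10(✓)  1010-0(✓)  1011-0(✓)  10110-  11-001  1100-1  1110-0(✓)  11100-
size-2^2 implicants → --1000  1-10-0  101--0
Unchecked terms (primes): --1000, 00010-, 001-11, 010-10, 01011-, 1-10-0, 10-010, 101--0, 10110-, 11-001, 1100-1, 110100, 11100-
Minterm coverage:
  m4 ⊆ 00010- [E]
  m5 ⊆ 00010- [E]
  m8 ⊆ --1000 [E]
  m11 ⊆ 001-11 [E]
  m15 ⊆ 001-11 [E]
  m18 ⊆ 010-10 [E]
  m22 ⊆ 010-10,01011-
  m23 ⊆ 01011- [E]
  m24 ⊆ --1000 [E]
  m34 ⊆ 10-010 [E]
  m40 ⊆ --1000,1-10-0,101--0
  m45 ⊆ 10110- [E]
  m46 ⊆ 101--0 [E]
  m49 ⊆ 11-001,1100-1
  m51 ⊆ 1100-1 [E]
  m52 ⊆ 110100 [E]
  m56 ⊆ --1000,1-10-0,11100-
  m57 ⊆ 11-001,11100-
  m58 ⊆ 1-10-0 [E]
E = {--1000, 00010-, 001-11, 010-10, 01011-, 1-10-0, 10-010, 101--0, 10110-, 1100-1, 110100}
Petrick residual → 11-001
Cover = cd'e'f' + a'b'c'de' + a'b'cef + a'bc'ef' + a'bc'de + acd'f' + ab'd'ef' + ab'cf' + ab'cde' + abd'e'f + abc'd'f + abc'de'f'  |cover|=12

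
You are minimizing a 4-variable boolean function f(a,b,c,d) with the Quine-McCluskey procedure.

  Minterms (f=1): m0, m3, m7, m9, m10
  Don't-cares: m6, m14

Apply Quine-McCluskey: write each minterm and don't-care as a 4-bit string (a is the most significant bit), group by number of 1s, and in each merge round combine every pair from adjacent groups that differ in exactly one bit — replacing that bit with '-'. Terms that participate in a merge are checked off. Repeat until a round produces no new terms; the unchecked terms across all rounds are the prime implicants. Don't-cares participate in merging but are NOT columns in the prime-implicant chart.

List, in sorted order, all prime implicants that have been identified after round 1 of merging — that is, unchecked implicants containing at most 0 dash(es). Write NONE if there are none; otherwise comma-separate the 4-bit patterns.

0000, 1001

Round 0: 0000 0011✓ 0110✓ 0111✓ 1001 1010✓ 1110✓
Round 1: -110 0-11 011- 1-10
PIs = {-110, 0-11, 0000, 011-, 1-10, 1001}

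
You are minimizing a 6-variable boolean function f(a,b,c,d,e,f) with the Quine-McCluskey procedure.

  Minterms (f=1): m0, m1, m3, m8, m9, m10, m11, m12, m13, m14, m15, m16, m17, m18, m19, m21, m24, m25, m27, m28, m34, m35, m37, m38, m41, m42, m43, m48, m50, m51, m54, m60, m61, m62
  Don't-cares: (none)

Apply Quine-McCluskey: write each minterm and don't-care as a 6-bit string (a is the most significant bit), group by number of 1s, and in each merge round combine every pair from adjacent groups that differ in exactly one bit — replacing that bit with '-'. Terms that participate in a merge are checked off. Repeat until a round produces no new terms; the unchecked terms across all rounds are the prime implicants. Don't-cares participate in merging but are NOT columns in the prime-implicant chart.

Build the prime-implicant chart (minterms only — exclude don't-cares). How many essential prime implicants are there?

size-2^0 implicants → 000000(✓)  000001(✓)  000011(✓)  001000(✓)  001001(✓)  001010(✓)  001011(✓)  001100(✓)  001101(✓)  001110(✓)  001111(✓)  010000(✓)  010001(✓)  010010(✓)  010011(✓)  010101(✓)  011000(✓)  011001(✓)  011011(✓)  011100(✓)  100010(✓)  100011(✓)  100101  100110(✓)  101001(✓)  101010(✓)  101011(✓)  110000(✓)  110010(✓)  110011(✓)  110110(✓)  111100(✓)  111101(✓)  111110(✓)
size-2^1 implicants → -00011(✓)  -01001(✓)  -01010(✓)  -01011(✓)  -10000(✓)  -10010(✓)  -10011(✓)  -11100  0-0000(✓)  0-0001(✓)  0-0011(✓)  0-1000(✓)  0-1001(✓)  0-1011(✓)  0-1100(✓)  00-000(✓)  00-001(✓)  00-011(✓)  0000-1(✓)  00000-(✓)  001-00(✓)  001-01(✓)  001-10(✓)  001-11(✓)  0010-0(✓)  0010-1(✓)  00100-(✓)  00101-(✓)  0011-0(✓)  0011-1(✓)  00110-(✓)  00111-(✓)  01-000(✓)  01-001(✓)  01-011(✓)  010-01  0100-0(✓)  0100-1(✓)  01000-(✓)  01001-(✓)  011-00(✓)  0110-1(✓)  01100-(✓)  1-0010(✓)  1-0011(✓)  1-0110(✓)  10-010(✓)  10-011(✓)  100-10(✓)  10001-(✓)  1010-1(✓)  10101-(✓)  11-110  110-10(✓)  1100-0(✓)  11001-(✓)  1111-0  11110-
size-2^2 implicants → --0011  -0-011  -010-1  -0101-  -100-0  -1001-  0--000(✓)  0--001(✓)  0--011(✓)  0-00-1(✓)  0-000-(✓)  0-1-00  0-10-1(✓)  0-100-(✓)  00-0-1(✓)  00-00-(✓)  001--0(✓)  001--1(✓)  001-0-(✓)  001-1-(✓)  0010--(✓)  0011--(✓)  01-0-1(✓)  01-00-(✓)  0100--  1-0-10  1-001-  10-01-
size-2^3 implicants → 0--0-1  0--00-  001---
Unchecked terms (primes): --0011, -0-011, -010-1, -0101-, -100-0, -1001-, -11100, 0--0-1, 0--00-, 0-1-00, 001---, 010-01, 0100--, 1-0-10, 1-001-, 10-01-, 100101, 11-110, 1111-0, 11110-
Minterm coverage:
  m0 ⊆ 0--00- [E]
  m1 ⊆ 0--0-1,0--00-
  m3 ⊆ --0011,-0-011,0--0-1
  m8 ⊆ 0--00-,0-1-00,001---
  m9 ⊆ -010-1,0--0-1,0--00-,001---
  m10 ⊆ -0101-,001---
  m11 ⊆ -0-011,-010-1,-0101-,0--0-1,001---
  m12 ⊆ 0-1-00,001---
  m13 ⊆ 001--- [E]
  m14 ⊆ 001--- [E]
  m15 ⊆ 001--- [E]
  m16 ⊆ -100-0,0--00-,0100--
  m17 ⊆ 0--0-1,0--00-,010-01,0100--
  m18 ⊆ -100-0,-1001-,0100--
  m19 ⊆ --0011,-1001-,0--0-1,0100--
  m21 ⊆ 010-01 [E]
  m24 ⊆ 0--00-,0-1-00
  m25 ⊆ 0--0-1,0--00-
  m27 ⊆ 0--0-1 [E]
  m28 ⊆ -11100,0-1-00
  m34 ⊆ 1-0-10,1-001-,10-01-
  m35 ⊆ --0011,-0-011,1-001-,10-01-
  m37 ⊆ 100101 [E]
  m38 ⊆ 1-0-10 [E]
  m41 ⊆ -010-1 [E]
  m42 ⊆ -0101-,10-01-
  m43 ⊆ -0-011,-010-1,-0101-,10-01-
  m48 ⊆ -100-0 [E]
  m50 ⊆ -100-0,-1001-,1-0-10,1-001-
  m51 ⊆ --0011,-1001-,1-001-
  m54 ⊆ 1-0-10,11-110
  m60 ⊆ -11100,1111-0,11110-
  m61 ⊆ 11110- [E]
  m62 ⊆ 11-110,1111-0
E = {-010-1, -100-0, 0--0-1, 0--00-, 001---, 010-01, 1-0-10, 100101, 11110-}

9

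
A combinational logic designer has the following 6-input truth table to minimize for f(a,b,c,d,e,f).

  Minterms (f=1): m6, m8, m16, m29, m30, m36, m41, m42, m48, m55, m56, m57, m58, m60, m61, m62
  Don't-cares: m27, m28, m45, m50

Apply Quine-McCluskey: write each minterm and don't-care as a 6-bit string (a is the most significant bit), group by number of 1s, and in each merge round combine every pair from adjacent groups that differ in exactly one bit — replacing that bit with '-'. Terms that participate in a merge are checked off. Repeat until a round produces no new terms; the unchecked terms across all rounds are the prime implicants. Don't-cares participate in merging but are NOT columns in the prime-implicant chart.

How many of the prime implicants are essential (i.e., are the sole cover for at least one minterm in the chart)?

Round 0: 000110 001000 010000✓ 011011 011100✓ 011101✓ 011110✓ 100100 101001✓ 101010✓ 101101✓ 110000✓ 110010✓ 110111 111000✓ 111001✓ 111010✓ 111100✓ 111101✓ 111110✓
Round 1: -10000 -11100✓ -11101✓ -11110✓ 0111-0✓ 01110-✓ 1-1001✓ 1-1010 1-1101✓ 101-01✓ 11-000✓ 11-010✓ 1100-0✓ 111-00✓ 111-01✓ 111-10✓ 1110-0✓ 11100-✓ 1111-0✓ 11110-✓
Round 2: -111-0 -1110- 1-1-01 11-0-0 111--0 111-0-
PIs = {-10000, -111-0, -1110-, 000110, 001000, 011011, 1-1-01, 1-1010, 100100, 11-0-0, 110111, 111--0, 111-0-}
Coverage chart:
  m6: 000110 ←essential
  m8: 001000 ←essential
  m16: -10000 ←essential
  m29: -1110- ←essential
  m30: -111-0 ←essential
  m36: 100100 ←essential
  m41: 1-1-01 ←essential
  m42: 1-1010 ←essential
  m48: -10000,11-0-0
  m55: 110111 ←essential
  m56: 11-0-0,111--0,111-0-
  m57: 1-1-01,111-0-
  m58: 1-1010,11-0-0,111--0
  m60: -111-0,-1110-,111--0,111-0-
  m61: -1110-,1-1-01,111-0-
  m62: -111-0,111--0
Essential: -10000, -111-0, -1110-, 000110, 001000, 1-1-01, 1-1010, 100100, 110111

9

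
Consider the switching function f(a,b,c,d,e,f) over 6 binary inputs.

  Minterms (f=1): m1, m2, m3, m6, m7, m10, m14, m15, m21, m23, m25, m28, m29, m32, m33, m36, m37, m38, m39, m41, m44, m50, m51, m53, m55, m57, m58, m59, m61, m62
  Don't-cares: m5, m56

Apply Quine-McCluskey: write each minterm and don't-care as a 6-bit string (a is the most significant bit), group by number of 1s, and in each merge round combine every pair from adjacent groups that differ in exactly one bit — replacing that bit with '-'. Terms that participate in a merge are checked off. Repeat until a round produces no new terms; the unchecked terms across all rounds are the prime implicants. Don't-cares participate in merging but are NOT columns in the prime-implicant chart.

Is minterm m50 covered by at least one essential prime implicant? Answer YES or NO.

YES

size-2^0 implicants → 000001(✓)  000010(✓)  000011(✓)  000101(✓)  000110(✓)  000111(✓)  001010(✓)  001110(✓)  001111(✓)  010101(✓)  010111(✓)  011001(✓)  011100(✓)  011101(✓)  100000(✓)  100001(✓)  100100(✓)  100101(✓)  100110(✓)  100111(✓)  101001(✓)  101100(✓)  110010(✓)  110011(✓)  110101(✓)  110111(✓)  111000(✓)  111001(✓)  111010(✓)  111011(✓)  111101(✓)  111110(✓)
size-2^1 implicants → -00001(✓)  -00101(✓)  -00110(✓)  -00111(✓)  -10101(✓)  -10111(✓)  -11001(✓)  -11101(✓)  0-0101(✓)  0-0111(✓)  00-010(✓)  00-110(✓)  00-111(✓)  000-01(✓)  000-10(✓)  000-11(✓)  0000-1(✓)  00001-(✓)  0001-1(✓)  00011-(✓)  001-10(✓)  00111-(✓)  01-101(✓)  0101-1(✓)  011-01(✓)  01110-  1-0101(✓)  1-0111(✓)  1-1001  10-001  10-100  100-00(✓)  100-01(✓)  10000-(✓)  1001-0(✓)  1001-1(✓)  10010-(✓)  10011-(✓)  11-010(✓)  11-011(✓)  11-101(✓)  110-11  11001-(✓)  1101-1(✓)  111-01(✓)  111-10  1110-0(✓)  1110-1(✓)  11100-(✓)  11101-(✓)
size-2^2 implicants → --0101(✓)  --0111(✓)  -00-01  -001-1(✓)  -0011-  -1-101  -101-1(✓)  -11-01  0-01-1(✓)  00--10  00-11-  000--1  000-1-  1-01-1(✓)  100-0-  1001--  11-01-  1110--
size-2^3 implicants → --01-1
Unchecked terms (primes): --01-1, -00-01, -0011-, -1-101, -11-01, 00--10, 00-11-, 000--1, 000-1-, 01110-, 1-1001, 10-001, 10-100, 100-0-, 1001--, 11-01-, 110-11, 111-10, 1110--
Minterm coverage:
  m1 ⊆ -00-01,000--1
  m2 ⊆ 00--10,000-1-
  m3 ⊆ 000--1,000-1-
  m6 ⊆ -0011-,00--10,00-11-,000-1-
  m7 ⊆ --01-1,-0011-,00-11-,000--1,000-1-
  m10 ⊆ 00--10 [E]
  m14 ⊆ 00--10,00-11-
  m15 ⊆ 00-11- [E]
  m21 ⊆ --01-1,-1-101
  m23 ⊆ --01-1 [E]
  m25 ⊆ -11-01 [E]
  m28 ⊆ 01110- [E]
  m29 ⊆ -1-101,-11-01,01110-
  m32 ⊆ 100-0- [E]
  m33 ⊆ -00-01,10-001,100-0-
  m36 ⊆ 10-100,100-0-,1001--
  m37 ⊆ --01-1,-00-01,100-0-,1001--
  m38 ⊆ -0011-,1001--
  m39 ⊆ --01-1,-0011-,1001--
  m41 ⊆ 1-1001,10-001
  m44 ⊆ 10-100 [E]
  m50 ⊆ 11-01- [E]
  m51 ⊆ 11-01-,110-11
  m53 ⊆ --01-1,-1-101
  m55 ⊆ --01-1,110-11
  m57 ⊆ -11-01,1-1001,1110--
  m58 ⊆ 11-01-,111-10,1110--
  m59 ⊆ 11-01-,1110--
  m61 ⊆ -1-101,-11-01
  m62 ⊆ 111-10 [E]
E = {--01-1, -11-01, 00--10, 00-11-, 01110-, 10-100, 100-0-, 11-01-, 111-10}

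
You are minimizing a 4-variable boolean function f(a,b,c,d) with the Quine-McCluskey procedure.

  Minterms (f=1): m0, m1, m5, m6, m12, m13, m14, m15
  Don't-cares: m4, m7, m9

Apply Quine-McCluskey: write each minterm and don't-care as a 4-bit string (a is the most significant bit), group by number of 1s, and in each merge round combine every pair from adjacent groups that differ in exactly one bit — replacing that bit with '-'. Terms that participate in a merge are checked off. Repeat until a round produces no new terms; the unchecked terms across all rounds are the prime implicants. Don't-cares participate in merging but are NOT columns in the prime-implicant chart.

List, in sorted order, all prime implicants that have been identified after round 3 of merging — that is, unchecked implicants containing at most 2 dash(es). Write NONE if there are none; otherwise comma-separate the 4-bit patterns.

--01, 0-0-

[col 0] 0000*, 0001*, 0100*, 0101*, 0110*, 0111*, 1001*, 1100*, 1101*, 1110*, 1111*
[col 1] -001*, -100*, -101*, -110*, -111*, 0-00*, 0-01*, 000-*, 01-0*, 01-1*, 010-*, 011-*, 1-01*, 11-0*, 11-1*, 110-*, 111-*
[col 2] --01, -1-0*, -1-1*, -10-*, -11-*, 0-0-, 01--*, 11--*
[col 3] -1--
Prime implicants: --01, -1--, 0-0-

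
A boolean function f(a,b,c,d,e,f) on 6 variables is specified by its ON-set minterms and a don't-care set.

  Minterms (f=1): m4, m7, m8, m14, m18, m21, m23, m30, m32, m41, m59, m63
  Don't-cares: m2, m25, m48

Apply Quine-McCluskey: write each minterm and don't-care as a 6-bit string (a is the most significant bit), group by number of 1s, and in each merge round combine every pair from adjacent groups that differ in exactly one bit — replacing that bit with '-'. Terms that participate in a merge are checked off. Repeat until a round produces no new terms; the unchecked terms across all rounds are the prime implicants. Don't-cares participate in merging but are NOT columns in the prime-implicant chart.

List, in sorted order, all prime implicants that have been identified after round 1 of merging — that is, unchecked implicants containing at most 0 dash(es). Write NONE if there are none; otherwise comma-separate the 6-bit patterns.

[col 0] 000010*, 000100, 000111*, 001000, 001110*, 010010*, 010101*, 010111*, 011001, 011110*, 100000*, 101001, 110000*, 111011*, 111111*
[col 1] 0-0010, 0-0111, 0-1110, 0101-1, 1-0000, 111-11
Prime implicants: 0-0010, 0-0111, 0-1110, 000100, 001000, 0101-1, 011001, 1-0000, 101001, 111-11

000100, 001000, 011001, 101001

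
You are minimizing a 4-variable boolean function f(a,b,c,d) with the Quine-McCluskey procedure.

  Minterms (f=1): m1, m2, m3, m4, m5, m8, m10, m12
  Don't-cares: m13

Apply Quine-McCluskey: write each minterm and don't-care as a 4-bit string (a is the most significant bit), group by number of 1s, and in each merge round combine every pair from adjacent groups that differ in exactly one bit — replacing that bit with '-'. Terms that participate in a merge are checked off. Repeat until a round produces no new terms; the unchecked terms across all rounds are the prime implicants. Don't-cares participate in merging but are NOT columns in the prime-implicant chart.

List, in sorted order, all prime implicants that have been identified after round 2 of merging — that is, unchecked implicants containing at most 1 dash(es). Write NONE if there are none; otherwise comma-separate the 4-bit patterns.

-010, 0-01, 00-1, 001-, 1-00, 10-0

[col 0] 0001*, 0010*, 0011*, 0100*, 0101*, 1000*, 1010*, 1100*, 1101*
[col 1] -010, -100*, -101*, 0-01, 00-1, 001-, 010-*, 1-00, 10-0, 110-*
[col 2] -10-
Prime implicants: -010, -10-, 0-01, 00-1, 001-, 1-00, 10-0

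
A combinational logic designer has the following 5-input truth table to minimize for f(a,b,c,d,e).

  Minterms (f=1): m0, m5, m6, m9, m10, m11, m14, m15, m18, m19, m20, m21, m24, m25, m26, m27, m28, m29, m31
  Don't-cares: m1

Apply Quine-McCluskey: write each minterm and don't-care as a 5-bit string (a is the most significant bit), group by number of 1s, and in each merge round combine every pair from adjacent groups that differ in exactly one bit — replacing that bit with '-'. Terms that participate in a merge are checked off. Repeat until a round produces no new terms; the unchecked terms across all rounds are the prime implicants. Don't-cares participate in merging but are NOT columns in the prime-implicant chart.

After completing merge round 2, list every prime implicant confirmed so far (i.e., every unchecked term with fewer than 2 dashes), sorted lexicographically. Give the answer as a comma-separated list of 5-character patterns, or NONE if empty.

size-2^0 implicants → 00000(✓)  00001(✓)  00101(✓)  00110(✓)  01001(✓)  01010(✓)  01011(✓)  01110(✓)  01111(✓)  10010(✓)  10011(✓)  10100(✓)  10101(✓)  11000(✓)  11001(✓)  11010(✓)  11011(✓)  11100(✓)  11101(✓)  11111(✓)
size-2^1 implicants → -0101  -1001(✓)  -1010(✓)  -1011(✓)  -1111(✓)  0-001  0-110  00-01  0000-  01-10(✓)  01-11(✓)  010-1(✓)  0101-(✓)  0111-(✓)  1-010(✓)  1-011(✓)  1-100(✓)  1-101(✓)  1001-(✓)  1010-(✓)  11-00(✓)  11-01(✓)  11-11(✓)  110-0(✓)  110-1(✓)  1100-(✓)  1101-(✓)  111-1(✓)  1110-(✓)
size-2^2 implicants → -1-11  -10-1  -101-  01-1-  1-01-  1-10-  11--1  11-0-  110--
Unchecked terms (primes): -0101, -1-11, -10-1, -101-, 0-001, 0-110, 00-01, 0000-, 01-1-, 1-01-, 1-10-, 11--1, 11-0-, 110--

-0101, 0-001, 0-110, 00-01, 0000-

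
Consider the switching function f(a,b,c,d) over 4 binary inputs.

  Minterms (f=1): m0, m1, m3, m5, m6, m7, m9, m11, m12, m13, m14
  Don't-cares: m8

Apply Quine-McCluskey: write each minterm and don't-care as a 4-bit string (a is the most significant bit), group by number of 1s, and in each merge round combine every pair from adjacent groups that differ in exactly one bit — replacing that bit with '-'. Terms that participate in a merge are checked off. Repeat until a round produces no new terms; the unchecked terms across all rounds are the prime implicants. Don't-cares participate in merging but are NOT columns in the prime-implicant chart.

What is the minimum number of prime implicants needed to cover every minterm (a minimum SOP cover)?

5

size-2^0 implicants → 0000(✓)  0001(✓)  0011(✓)  0101(✓)  0110(✓)  0111(✓)  1000(✓)  1001(✓)  1011(✓)  1100(✓)  1101(✓)  1110(✓)
size-2^1 implicants → -000(✓)  -001(✓)  -011(✓)  -101(✓)  -110  0-01(✓)  0-11(✓)  00-1(✓)  000-(✓)  01-1(✓)  011-  1-00(✓)  1-01(✓)  10-1(✓)  100-(✓)  11-0  110-(✓)
size-2^2 implicants → --01  -0-1  -00-  0--1  1-0-
Unchecked terms (primes): --01, -0-1, -00-, -110, 0--1, 011-, 1-0-, 11-0
Minterm coverage:
  m0 ⊆ -00- [E]
  m1 ⊆ --01,-0-1,-00-,0--1
  m3 ⊆ -0-1,0--1
  m5 ⊆ --01,0--1
  m6 ⊆ -110,011-
  m7 ⊆ 0--1,011-
  m9 ⊆ --01,-0-1,-00-,1-0-
  m11 ⊆ -0-1 [E]
  m12 ⊆ 1-0-,11-0
  m13 ⊆ --01,1-0-
  m14 ⊆ -110,11-0
E = {-0-1, -00-}
Petrick residual → --01, 011-, 11-0
Cover = c'd + b'd + b'c' + a'bc + abd'  |cover|=5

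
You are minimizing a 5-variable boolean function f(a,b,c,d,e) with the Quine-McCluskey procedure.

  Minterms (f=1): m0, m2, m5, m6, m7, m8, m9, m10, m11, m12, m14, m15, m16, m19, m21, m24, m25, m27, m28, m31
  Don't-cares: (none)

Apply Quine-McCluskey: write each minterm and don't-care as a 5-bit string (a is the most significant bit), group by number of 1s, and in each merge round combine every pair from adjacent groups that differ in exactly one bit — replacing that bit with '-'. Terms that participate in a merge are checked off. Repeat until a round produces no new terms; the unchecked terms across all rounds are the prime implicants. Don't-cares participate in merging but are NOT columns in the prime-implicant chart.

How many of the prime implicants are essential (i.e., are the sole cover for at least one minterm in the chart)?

5

Round 0: 00000✓ 00010✓ 00101✓ 00110✓ 00111✓ 01000✓ 01001✓ 01010✓ 01011✓ 01100✓ 01110✓ 01111✓ 10000✓ 10011✓ 10101✓ 11000✓ 11001✓ 11011✓ 11100✓ 11111✓
Round 1: -0000✓ -0101 -1000✓ -1001✓ -1011✓ -1100✓ -1111✓ 0-000✓ 0-010✓ 0-110✓ 0-111✓ 00-10✓ 000-0✓ 001-1 0011-✓ 01-00✓ 01-10✓ 01-11✓ 010-0✓ 010-1✓ 0100-✓ 0101-✓ 011-0✓ 0111-✓ 1-000✓ 1-011 11-00✓ 11-11✓ 110-1✓ 1100-✓
Round 2: --000 -1-00 -1-11 -10-1 -100- 0--10 0-0-0 0-11- 01--0 01-1- 010--
PIs = {--000, -0101, -1-00, -1-11, -10-1, -100-, 0--10, 0-0-0, 0-11-, 001-1, 01--0, 01-1-, 010--, 1-011}
Coverage chart:
  m0: --000,0-0-0
  m2: 0--10,0-0-0
  m5: -0101,001-1
  m6: 0--10,0-11-
  m7: 0-11-,001-1
  m8: --000,-1-00,-100-,0-0-0,01--0,010--
  m9: -10-1,-100-,010--
  m10: 0--10,0-0-0,01--0,01-1-,010--
  m11: -1-11,-10-1,01-1-,010--
  m12: -1-00,01--0
  m14: 0--10,0-11-,01--0,01-1-
  m15: -1-11,0-11-,01-1-
  m16: --000 ←essential
  m19: 1-011 ←essential
  m21: -0101 ←essential
  m24: --000,-1-00,-100-
  m25: -10-1,-100-
  m27: -1-11,-10-1,1-011
  m28: -1-00 ←essential
  m31: -1-11 ←essential
Essential: --000, -0101, -1-00, -1-11, 1-011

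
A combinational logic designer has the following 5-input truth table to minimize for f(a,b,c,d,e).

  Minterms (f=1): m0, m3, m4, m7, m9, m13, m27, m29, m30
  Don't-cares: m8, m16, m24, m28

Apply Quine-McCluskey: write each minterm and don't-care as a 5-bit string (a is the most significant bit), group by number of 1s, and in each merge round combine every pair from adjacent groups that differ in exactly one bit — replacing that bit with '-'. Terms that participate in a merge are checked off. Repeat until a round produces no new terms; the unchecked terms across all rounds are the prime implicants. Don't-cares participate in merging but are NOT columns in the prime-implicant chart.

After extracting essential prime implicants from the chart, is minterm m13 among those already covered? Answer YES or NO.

Round 0: 00000✓ 00011✓ 00100✓ 00111✓ 01000✓ 01001✓ 01101✓ 10000✓ 11000✓ 11011 11100✓ 11101✓ 11110✓
Round 1: -0000✓ -1000✓ -1101 0-000✓ 00-00 00-11 01-01 0100- 1-000✓ 11-00 111-0 1110-
Round 2: --000
PIs = {--000, -1101, 00-00, 00-11, 01-01, 0100-, 11-00, 11011, 111-0, 1110-}
Coverage chart:
  m0: --000,00-00
  m3: 00-11 ←essential
  m4: 00-00 ←essential
  m7: 00-11 ←essential
  m9: 01-01,0100-
  m13: -1101,01-01
  m27: 11011 ←essential
  m29: -1101,1110-
  m30: 111-0 ←essential
Essential: 00-00, 00-11, 11011, 111-0

NO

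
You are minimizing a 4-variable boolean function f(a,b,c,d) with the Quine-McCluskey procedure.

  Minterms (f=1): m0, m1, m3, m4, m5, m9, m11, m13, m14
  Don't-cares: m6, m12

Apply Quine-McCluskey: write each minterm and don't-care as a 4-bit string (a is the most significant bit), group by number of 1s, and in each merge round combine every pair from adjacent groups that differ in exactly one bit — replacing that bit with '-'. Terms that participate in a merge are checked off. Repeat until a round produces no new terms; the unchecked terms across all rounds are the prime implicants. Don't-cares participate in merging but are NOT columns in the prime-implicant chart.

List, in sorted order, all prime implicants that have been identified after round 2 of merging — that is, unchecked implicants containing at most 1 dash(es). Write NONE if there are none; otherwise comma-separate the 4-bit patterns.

[col 0] 0000*, 0001*, 0011*, 0100*, 0101*, 0110*, 1001*, 1011*, 1100*, 1101*, 1110*
[col 1] -001*, -011*, -100*, -101*, -110*, 0-00*, 0-01*, 00-1*, 000-*, 01-0*, 010-*, 1-01*, 10-1*, 11-0*, 110-*
[col 2] --01, -0-1, -1-0, -10-, 0-0-
Prime implicants: --01, -0-1, -1-0, -10-, 0-0-

NONE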